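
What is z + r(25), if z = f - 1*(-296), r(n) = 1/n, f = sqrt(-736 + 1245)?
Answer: 7401/25 + sqrt(509) ≈ 318.60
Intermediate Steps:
f = sqrt(509) ≈ 22.561
z = 296 + sqrt(509) (z = sqrt(509) - 1*(-296) = sqrt(509) + 296 = 296 + sqrt(509) ≈ 318.56)
z + r(25) = (296 + sqrt(509)) + 1/25 = 7401/25 + sqrt(509)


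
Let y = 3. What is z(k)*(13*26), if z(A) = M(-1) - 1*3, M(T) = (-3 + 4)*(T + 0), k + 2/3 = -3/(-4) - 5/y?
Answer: -1352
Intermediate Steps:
k = -19/12 (k = -⅔ + (-3/(-4) - 5/3) = -⅔ + (-3*(-¼) - 5*⅓) = -⅔ + (¾ - 5/3) = -⅔ - 11/12 = -19/12 ≈ -1.5833)
M(T) = T (M(T) = 1*T = T)
z(A) = -4 (z(A) = -1 - 1*3 = -1 - 3 = -4)
z(k)*(13*26) = -52*26 = -4*338 = -1352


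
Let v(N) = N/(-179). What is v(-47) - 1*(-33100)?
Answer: 5924947/179 ≈ 33100.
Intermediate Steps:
v(N) = -N/179 (v(N) = N*(-1/179) = -N/179)
v(-47) - 1*(-33100) = -1/179*(-47) - 1*(-33100) = 47/179 + 33100 = 5924947/179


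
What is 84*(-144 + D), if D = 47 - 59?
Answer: -13104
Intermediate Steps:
D = -12
84*(-144 + D) = 84*(-144 - 12) = 84*(-156) = -13104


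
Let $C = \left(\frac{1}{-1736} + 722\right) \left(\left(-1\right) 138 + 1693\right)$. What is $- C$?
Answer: $- \frac{1949023005}{1736} \approx -1.1227 \cdot 10^{6}$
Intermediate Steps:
$C = \frac{1949023005}{1736}$ ($C = \left(- \frac{1}{1736} + 722\right) \left(-138 + 1693\right) = \frac{1253391}{1736} \cdot 1555 = \frac{1949023005}{1736} \approx 1.1227 \cdot 10^{6}$)
$- C = \left(-1\right) \frac{1949023005}{1736} = - \frac{1949023005}{1736}$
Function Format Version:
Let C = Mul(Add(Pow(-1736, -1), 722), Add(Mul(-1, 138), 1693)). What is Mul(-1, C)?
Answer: Rational(-1949023005, 1736) ≈ -1.1227e+6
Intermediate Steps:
C = Rational(1949023005, 1736) (C = Mul(Add(Rational(-1, 1736), 722), Add(-138, 1693)) = Mul(Rational(1253391, 1736), 1555) = Rational(1949023005, 1736) ≈ 1.1227e+6)
Mul(-1, C) = Mul(-1, Rational(1949023005, 1736)) = Rational(-1949023005, 1736)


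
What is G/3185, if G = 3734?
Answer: 3734/3185 ≈ 1.1724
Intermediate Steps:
G/3185 = 3734/3185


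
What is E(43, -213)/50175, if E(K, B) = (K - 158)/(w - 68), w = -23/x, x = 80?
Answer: 368/10964241 ≈ 3.3564e-5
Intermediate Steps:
w = -23/80 ≈ -0.28750
E(K, B) = 12640/5463 - 80*K/5463 (E(K, B) = (K - 158)/(-23/80 - 68) = (-158 + K)/(-5463/80) = (-158 + K)*(-80/5463) = 12640/5463 - 80*K/5463)
E(43, -213)/50175 = (12640/5463 - 80/5463*43)/50175 = (12640/5463 - 3440/5463)*(1/50175) = (9200/5463)*(1/50175) = 368/10964241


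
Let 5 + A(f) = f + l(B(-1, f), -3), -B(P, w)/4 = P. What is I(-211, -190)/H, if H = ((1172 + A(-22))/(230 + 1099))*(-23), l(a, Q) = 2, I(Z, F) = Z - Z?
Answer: 0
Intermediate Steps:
B(P, w) = -4*P
I(Z, F) = 0
A(f) = -3 + f (A(f) = -5 + (f + 2) = -5 + (2 + f) = -3 + f)
H = -26381/1329 (H = ((1172 + (-3 - 22))/(230 + 1099))*(-23) = ((1172 - 25)/1329)*(-23) = (1147*(1/1329))*(-23) = (1147/1329)*(-23) = -26381/1329 ≈ -19.850)
I(-211, -190)/H = 0/(-26381/1329) = 0*(-1329/26381) = 0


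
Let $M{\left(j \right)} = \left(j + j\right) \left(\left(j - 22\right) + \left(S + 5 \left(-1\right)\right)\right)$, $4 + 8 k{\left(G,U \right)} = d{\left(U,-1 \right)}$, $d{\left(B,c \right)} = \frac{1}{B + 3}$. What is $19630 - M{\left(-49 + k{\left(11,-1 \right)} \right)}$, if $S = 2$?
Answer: $\frac{1570559}{128} \approx 12270.0$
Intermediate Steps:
$d{\left(B,c \right)} = \frac{1}{3 + B}$
$k{\left(G,U \right)} = - \frac{1}{2} + \frac{1}{8 \left(3 + U\right)}$
$M{\left(j \right)} = 2 j \left(-25 + j\right)$ ($M{\left(j \right)} = \left(j + j\right) \left(\left(j - 22\right) + \left(2 + 5 \left(-1\right)\right)\right) = 2 j \left(\left(j - 22\right) + \left(2 - 5\right)\right) = 2 j \left(\left(-22 + j\right) - 3\right) = 2 j \left(-25 + j\right)$)
$19630 - M{\left(-49 + k{\left(11,-1 \right)} \right)} = 19630 - 2 \left(-49 + \frac{-11 - -4}{8 \left(3 - 1\right)}\right) \left(-25 - \left(49 - \frac{-11 - -4}{8 \left(3 - 1\right)}\right)\right) = 19630 - 2 \left(-49 + \frac{-11 + 4}{8 \cdot 2}\right) \left(-25 - \left(49 - \frac{-11 + 4}{8 \cdot 2}\right)\right) = 19630 - 2 \left(-49 + \frac{1}{8} \cdot \frac{1}{2} \left(-7\right)\right) \left(-25 - \left(49 - - \frac{7}{16}\right)\right) = 19630 - 2 \left(-49 - \frac{7}{16}\right) \left(-25 - \frac{791}{16}\right) = 19630 - 2 \left(- \frac{791}{16}\right) \left(-25 - \frac{791}{16}\right) = 19630 - 2 \left(- \frac{791}{16}\right) \left(- \frac{1191}{16}\right) = 19630 - \frac{942081}{128} = \frac{1570559}{128}$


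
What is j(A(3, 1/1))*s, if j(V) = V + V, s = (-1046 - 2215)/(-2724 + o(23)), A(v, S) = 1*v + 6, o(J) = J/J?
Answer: 58698/2723 ≈ 21.556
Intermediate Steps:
o(J) = 1
A(v, S) = 6 + v (A(v, S) = v + 6 = 6 + v)
s = 3261/2723 (s = (-1046 - 2215)/(-2724 + 1) = -3261/(-2723) = -3261*(-1/2723) = 3261/2723 ≈ 1.1976)
j(V) = 2*V
j(A(3, 1/1))*s = (2*(6 + 3))*(3261/2723) = (2*9)*(3261/2723) = 18*(3261/2723) = 58698/2723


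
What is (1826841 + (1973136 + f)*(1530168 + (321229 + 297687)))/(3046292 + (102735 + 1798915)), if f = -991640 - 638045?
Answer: 738106875725/4947942 ≈ 1.4917e+5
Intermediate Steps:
f = -1629685
(1826841 + (1973136 + f)*(1530168 + (321229 + 297687)))/(3046292 + (102735 + 1798915)) = (1826841 + (1973136 - 1629685)*(1530168 + (321229 + 297687)))/(3046292 + (102735 + 1798915)) = (1826841 + 343451*(1530168 + 618916))/(3046292 + 1901650) = (1826841 + 343451*2149084)/4947942 = (1826841 + 738105048884)*(1/4947942) = 738106875725*(1/4947942) = 738106875725/4947942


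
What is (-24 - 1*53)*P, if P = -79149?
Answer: 6094473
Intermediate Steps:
(-24 - 1*53)*P = (-24 - 1*53)*(-79149) = (-24 - 53)*(-79149) = -77*(-79149) = 6094473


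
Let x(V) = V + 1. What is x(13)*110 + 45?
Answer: 1585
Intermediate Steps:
x(V) = 1 + V
x(13)*110 + 45 = (1 + 13)*110 + 45 = 14*110 + 45 = 1540 + 45 = 1585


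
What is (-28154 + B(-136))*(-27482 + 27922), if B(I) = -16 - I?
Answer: -12334960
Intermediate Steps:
(-28154 + B(-136))*(-27482 + 27922) = (-28154 + (-16 - 1*(-136)))*(-27482 + 27922) = (-28154 + (-16 + 136))*440 = (-28154 + 120)*440 = -28034*440 = -12334960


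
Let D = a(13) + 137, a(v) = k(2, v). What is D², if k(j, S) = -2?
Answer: 18225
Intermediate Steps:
a(v) = -2
D = 135 (D = -2 + 137 = 135)
D² = 135² = 18225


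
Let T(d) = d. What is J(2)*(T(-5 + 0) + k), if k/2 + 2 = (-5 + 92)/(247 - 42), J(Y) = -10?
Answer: 3342/41 ≈ 81.512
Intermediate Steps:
k = -646/205 (k = -4 + 2*((-5 + 92)/(247 - 42)) = -4 + 2*(87/205) = -4 + 174/205 = -646/205 ≈ -3.1512)
J(2)*(T(-5 + 0) + k) = -10*((-5 + 0) - 646/205) = -10*(-5 - 646/205) = -10*(-1671/205) = 3342/41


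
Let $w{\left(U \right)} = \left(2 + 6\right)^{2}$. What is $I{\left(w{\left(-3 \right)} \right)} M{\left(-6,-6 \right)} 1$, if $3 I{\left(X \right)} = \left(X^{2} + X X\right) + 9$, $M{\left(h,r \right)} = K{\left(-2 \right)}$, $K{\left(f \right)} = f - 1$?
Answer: $-8201$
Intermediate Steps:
$K{\left(f \right)} = -1 + f$
$w{\left(U \right)} = 64$ ($w{\left(U \right)} = 8^{2} = 64$)
$M{\left(h,r \right)} = -3$ ($M{\left(h,r \right)} = -1 - 2 = -3$)
$I{\left(X \right)} = 3 + \frac{2 X^{2}}{3}$ ($I{\left(X \right)} = \frac{\left(X^{2} + X X\right) + 9}{3} = \frac{\left(X^{2} + X^{2}\right) + 9}{3} = \frac{2 X^{2} + 9}{3} = \frac{9 + 2 X^{2}}{3} = 3 + \frac{2 X^{2}}{3}$)
$I{\left(w{\left(-3 \right)} \right)} M{\left(-6,-6 \right)} 1 = \left(3 + \frac{2 \cdot 64^{2}}{3}\right) \left(-3\right) 1 = \left(3 + \frac{2}{3} \cdot 4096\right) \left(-3\right) 1 = \left(3 + \frac{8192}{3}\right) \left(-3\right) 1 = \frac{8201}{3} \left(-3\right) 1 = \left(-8201\right) 1 = -8201$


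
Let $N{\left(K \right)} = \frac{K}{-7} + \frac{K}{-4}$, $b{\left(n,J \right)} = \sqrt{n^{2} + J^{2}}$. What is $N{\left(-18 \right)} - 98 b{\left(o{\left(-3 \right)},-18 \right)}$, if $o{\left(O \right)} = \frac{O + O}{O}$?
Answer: $\frac{99}{14} - 196 \sqrt{82} \approx -1767.8$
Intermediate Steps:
$o{\left(O \right)} = 2$ ($o{\left(O \right)} = \frac{2 O}{O} = 2$)
$b{\left(n,J \right)} = \sqrt{J^{2} + n^{2}}$
$N{\left(K \right)} = - \frac{11 K}{28}$ ($N{\left(K \right)} = K \left(- \frac{1}{7}\right) + K \left(- \frac{1}{4}\right) = - \frac{K}{7} - \frac{K}{4} = - \frac{11 K}{28}$)
$N{\left(-18 \right)} - 98 b{\left(o{\left(-3 \right)},-18 \right)} = \left(- \frac{11}{28}\right) \left(-18\right) - 98 \sqrt{\left(-18\right)^{2} + 2^{2}} = \frac{99}{14} - 98 \sqrt{324 + 4} = \frac{99}{14} - 98 \sqrt{328} = \frac{99}{14} - 98 \cdot 2 \sqrt{82} = \frac{99}{14} - 196 \sqrt{82}$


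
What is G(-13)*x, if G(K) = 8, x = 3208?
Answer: 25664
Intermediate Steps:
G(-13)*x = 8*3208 = 25664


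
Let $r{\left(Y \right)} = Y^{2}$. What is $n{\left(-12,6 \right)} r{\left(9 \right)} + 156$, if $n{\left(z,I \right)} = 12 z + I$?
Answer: $-11022$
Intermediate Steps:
$n{\left(z,I \right)} = I + 12 z$
$n{\left(-12,6 \right)} r{\left(9 \right)} + 156 = \left(6 + 12 \left(-12\right)\right) 9^{2} + 156 = \left(6 - 144\right) 81 + 156 = \left(-138\right) 81 + 156 = -11178 + 156 = -11022$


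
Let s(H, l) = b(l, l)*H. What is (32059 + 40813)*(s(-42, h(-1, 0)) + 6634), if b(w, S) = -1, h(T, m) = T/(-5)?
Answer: 486493472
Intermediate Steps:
h(T, m) = -T/5 (h(T, m) = T*(-⅕) = -T/5)
s(H, l) = -H
(32059 + 40813)*(s(-42, h(-1, 0)) + 6634) = (32059 + 40813)*(-1*(-42) + 6634) = 72872*(42 + 6634) = 72872*6676 = 486493472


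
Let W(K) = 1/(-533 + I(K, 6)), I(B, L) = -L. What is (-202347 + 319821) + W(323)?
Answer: 63318485/539 ≈ 1.1747e+5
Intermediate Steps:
W(K) = -1/539 (W(K) = 1/(-533 - 1*6) = 1/(-533 - 6) = 1/(-539) = -1/539)
(-202347 + 319821) + W(323) = (-202347 + 319821) - 1/539 = 117474 - 1/539 = 63318485/539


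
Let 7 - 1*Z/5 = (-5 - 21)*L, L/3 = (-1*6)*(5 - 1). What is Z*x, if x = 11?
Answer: -102575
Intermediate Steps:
L = -72 (L = 3*((-1*6)*(5 - 1)) = 3*(-6*4) = 3*(-24) = -72)
Z = -9325 (Z = 35 - 5*(-5 - 21)*(-72) = 35 - (-130)*(-72) = 35 - 5*1872 = 35 - 9360 = -9325)
Z*x = -9325*11 = -102575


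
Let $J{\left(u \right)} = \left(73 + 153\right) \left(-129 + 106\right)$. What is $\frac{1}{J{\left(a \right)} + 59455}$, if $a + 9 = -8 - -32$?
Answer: $\frac{1}{54257} \approx 1.8431 \cdot 10^{-5}$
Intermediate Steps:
$a = 15$ ($a = -9 - -24 = -9 + \left(-8 + 32\right) = -9 + 24 = 15$)
$J{\left(u \right)} = -5198$ ($J{\left(u \right)} = 226 \left(-23\right) = -5198$)
$\frac{1}{J{\left(a \right)} + 59455} = \frac{1}{-5198 + 59455} = \frac{1}{54257}$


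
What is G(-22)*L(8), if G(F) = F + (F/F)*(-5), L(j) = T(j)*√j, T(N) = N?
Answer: -432*√2 ≈ -610.94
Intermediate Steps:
L(j) = j^(3/2) (L(j) = j*√j = j^(3/2))
G(F) = -5 + F (G(F) = F + 1*(-5) = F - 5 = -5 + F)
G(-22)*L(8) = (-5 - 22)*8^(3/2) = -432*√2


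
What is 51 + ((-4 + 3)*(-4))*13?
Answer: 103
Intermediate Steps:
51 + ((-4 + 3)*(-4))*13 = 51 - 1*(-4)*13 = 51 + 4*13 = 51 + 52 = 103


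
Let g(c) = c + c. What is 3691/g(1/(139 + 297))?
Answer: 804638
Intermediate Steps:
g(c) = 2*c
3691/g(1/(139 + 297)) = 3691/((2/(139 + 297))) = 3691/((2/436)) = 3691/((2*(1/436))) = 3691/(1/218) = 3691*218 = 804638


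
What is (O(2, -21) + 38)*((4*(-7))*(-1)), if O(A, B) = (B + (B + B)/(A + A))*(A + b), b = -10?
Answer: 8120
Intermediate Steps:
O(A, B) = (-10 + A)*(B + B/A) (O(A, B) = (B + (B + B)/(A + A))*(A - 10) = (B + (2*B)/((2*A)))*(-10 + A) = (B + (2*B)*(1/(2*A)))*(-10 + A) = (B + B/A)*(-10 + A) = (-10 + A)*(B + B/A))
(O(2, -21) + 38)*((4*(-7))*(-1)) = (-21*(-10 + 2*(-9 + 2))/2 + 38)*((4*(-7))*(-1)) = (-21*½*(-10 + 2*(-7)) + 38)*(-28*(-1)) = (-21*½*(-10 - 14) + 38)*28 = (-21*½*(-24) + 38)*28 = (252 + 38)*28 = 290*28 = 8120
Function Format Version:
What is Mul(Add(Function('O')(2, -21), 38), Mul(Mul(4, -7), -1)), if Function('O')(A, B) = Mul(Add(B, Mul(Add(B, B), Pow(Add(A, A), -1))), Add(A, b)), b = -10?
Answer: 8120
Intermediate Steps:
Function('O')(A, B) = Mul(Add(-10, A), Add(B, Mul(B, Pow(A, -1)))) (Function('O')(A, B) = Mul(Add(B, Mul(Add(B, B), Pow(Add(A, A), -1))), Add(A, -10)) = Mul(Add(B, Mul(Mul(2, B), Pow(Mul(2, A), -1))), Add(-10, A)) = Mul(Add(B, Mul(Mul(2, B), Mul(Rational(1, 2), Pow(A, -1)))), Add(-10, A)) = Mul(Add(B, Mul(B, Pow(A, -1))), Add(-10, A)) = Mul(Add(-10, A), Add(B, Mul(B, Pow(A, -1)))))
Mul(Add(Function('O')(2, -21), 38), Mul(Mul(4, -7), -1)) = Mul(Add(Mul(-21, Pow(2, -1), Add(-10, Mul(2, Add(-9, 2)))), 38), Mul(Mul(4, -7), -1)) = Mul(Add(Mul(-21, Rational(1, 2), Add(-10, Mul(2, -7))), 38), Mul(-28, -1)) = Mul(Add(Mul(-21, Rational(1, 2), Add(-10, -14)), 38), 28) = Mul(Add(Mul(-21, Rational(1, 2), -24), 38), 28) = Mul(Add(252, 38), 28) = Mul(290, 28) = 8120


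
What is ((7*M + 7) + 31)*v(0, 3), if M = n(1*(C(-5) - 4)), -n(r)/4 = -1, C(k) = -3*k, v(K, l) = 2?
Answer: 132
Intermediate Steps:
n(r) = 4 (n(r) = -4*(-1) = 4)
M = 4
((7*M + 7) + 31)*v(0, 3) = ((7*4 + 7) + 31)*2 = ((28 + 7) + 31)*2 = (35 + 31)*2 = 66*2 = 132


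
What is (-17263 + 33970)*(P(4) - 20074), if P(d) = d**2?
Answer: -335109006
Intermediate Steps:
(-17263 + 33970)*(P(4) - 20074) = (-17263 + 33970)*(4**2 - 20074) = 16707*(16 - 20074) = 16707*(-20058) = -335109006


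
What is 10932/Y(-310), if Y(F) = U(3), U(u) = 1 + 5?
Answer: 1822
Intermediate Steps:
U(u) = 6
Y(F) = 6
10932/Y(-310) = 10932/6 = 10932*(⅙) = 1822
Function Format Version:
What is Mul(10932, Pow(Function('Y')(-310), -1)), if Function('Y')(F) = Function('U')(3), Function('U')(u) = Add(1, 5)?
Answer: 1822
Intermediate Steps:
Function('U')(u) = 6
Function('Y')(F) = 6
Mul(10932, Pow(Function('Y')(-310), -1)) = Mul(10932, Pow(6, -1)) = Mul(10932, Rational(1, 6)) = 1822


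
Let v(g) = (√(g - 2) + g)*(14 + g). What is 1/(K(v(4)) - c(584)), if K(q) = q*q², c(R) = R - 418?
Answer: 10261/1863183650 - 2916*√2/931591825 ≈ 1.0806e-6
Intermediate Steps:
v(g) = (14 + g)*(g + √(-2 + g)) (v(g) = (√(-2 + g) + g)*(14 + g) = (g + √(-2 + g))*(14 + g) = (14 + g)*(g + √(-2 + g)))
c(R) = -418 + R
K(q) = q³
1/(K(v(4)) - c(584)) = 1/((4² + 14*4 + 14*√(-2 + 4) + 4*√(-2 + 4))³ - (-418 + 584)) = 1/((16 + 56 + 14*√2 + 4*√2)³ - 1*166) = 1/((72 + 18*√2)³ - 166) = 1/(-166 + (72 + 18*√2)³)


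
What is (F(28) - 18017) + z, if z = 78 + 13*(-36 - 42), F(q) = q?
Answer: -18925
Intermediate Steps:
z = -936 (z = 78 + 13*(-78) = 78 - 1014 = -936)
(F(28) - 18017) + z = (28 - 18017) - 936 = -17989 - 936 = -18925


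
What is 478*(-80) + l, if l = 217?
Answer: -38023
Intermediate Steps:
478*(-80) + l = 478*(-80) + 217 = -38240 + 217 = -38023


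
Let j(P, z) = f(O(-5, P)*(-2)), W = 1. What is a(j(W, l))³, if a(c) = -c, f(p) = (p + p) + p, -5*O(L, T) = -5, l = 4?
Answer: 216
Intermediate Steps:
O(L, T) = 1 (O(L, T) = -⅕*(-5) = 1)
f(p) = 3*p (f(p) = 2*p + p = 3*p)
j(P, z) = -6 (j(P, z) = 3*(1*(-2)) = 3*(-2) = -6)
a(j(W, l))³ = (-1*(-6))³ = 6³ = 216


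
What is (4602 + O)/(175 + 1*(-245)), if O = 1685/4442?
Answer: -20443769/310940 ≈ -65.748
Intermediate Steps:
O = 1685/4442 (O = 1685*(1/4442) = 1685/4442 ≈ 0.37933)
(4602 + O)/(175 + 1*(-245)) = (4602 + 1685/4442)/(175 + 1*(-245)) = 20443769/(4442*(175 - 245)) = (20443769/4442)/(-70) = (20443769/4442)*(-1/70) = -20443769/310940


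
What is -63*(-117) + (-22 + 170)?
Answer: 7519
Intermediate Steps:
-63*(-117) + (-22 + 170) = 7371 + 148 = 7519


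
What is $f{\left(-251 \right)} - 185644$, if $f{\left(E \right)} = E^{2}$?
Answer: $-122643$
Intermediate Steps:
$f{\left(-251 \right)} - 185644 = \left(-251\right)^{2} - 185644 = 63001 - 185644 = -122643$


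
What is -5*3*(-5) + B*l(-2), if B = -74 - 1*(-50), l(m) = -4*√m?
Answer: 75 + 96*I*√2 ≈ 75.0 + 135.76*I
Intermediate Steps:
B = -24 (B = -74 + 50 = -24)
-5*3*(-5) + B*l(-2) = -5*3*(-5) - (-96)*√(-2) = -15*(-5) - (-96)*I*√2 = 75 - (-96)*I*√2 = 75 + 96*I*√2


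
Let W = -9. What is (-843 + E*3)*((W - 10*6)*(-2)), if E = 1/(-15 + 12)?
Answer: -116472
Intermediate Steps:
E = -1/3 (E = 1/(-3) = -1/3 ≈ -0.33333)
(-843 + E*3)*((W - 10*6)*(-2)) = (-843 - 1/3*3)*((-9 - 10*6)*(-2)) = (-843 - 1)*((-9 - 60)*(-2)) = -(-58236)*(-2) = -844*138 = -116472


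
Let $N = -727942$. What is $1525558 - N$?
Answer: $2253500$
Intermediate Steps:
$1525558 - N = 1525558 - -727942 = 1525558 + 727942 = 2253500$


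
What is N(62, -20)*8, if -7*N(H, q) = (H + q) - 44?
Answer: 16/7 ≈ 2.2857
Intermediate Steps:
N(H, q) = 44/7 - H/7 - q/7 (N(H, q) = -((H + q) - 44)/7 = -(-44 + H + q)/7 = 44/7 - H/7 - q/7)
N(62, -20)*8 = (44/7 - ⅐*62 - ⅐*(-20))*8 = (44/7 - 62/7 + 20/7)*8 = (2/7)*8 = 16/7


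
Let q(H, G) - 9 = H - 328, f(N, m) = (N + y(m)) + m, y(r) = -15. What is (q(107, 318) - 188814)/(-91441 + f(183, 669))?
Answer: 94513/45302 ≈ 2.0863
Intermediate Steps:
f(N, m) = -15 + N + m (f(N, m) = (N - 15) + m = (-15 + N) + m = -15 + N + m)
q(H, G) = -319 + H (q(H, G) = 9 + (H - 328) = 9 + (-328 + H) = -319 + H)
(q(107, 318) - 188814)/(-91441 + f(183, 669)) = ((-319 + 107) - 188814)/(-91441 + (-15 + 183 + 669)) = (-212 - 188814)/(-91441 + 837) = -189026/(-90604) = -189026*(-1/90604) = 94513/45302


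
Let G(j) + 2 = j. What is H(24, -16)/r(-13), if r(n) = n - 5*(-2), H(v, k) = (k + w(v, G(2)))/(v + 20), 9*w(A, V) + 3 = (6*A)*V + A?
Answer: 41/396 ≈ 0.10354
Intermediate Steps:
G(j) = -2 + j
w(A, V) = -⅓ + A/9 + 2*A*V/3 (w(A, V) = -⅓ + ((6*A)*V + A)/9 = -⅓ + (6*A*V + A)/9 = -⅓ + (A + 6*A*V)/9 = -⅓ + (A/9 + 2*A*V/3) = -⅓ + A/9 + 2*A*V/3)
H(v, k) = (-⅓ + k + v/9)/(20 + v) (H(v, k) = (k + (-⅓ + v/9 + 2*v*(-2 + 2)/3))/(v + 20) = (k + (-⅓ + v/9 + (⅔)*v*0))/(20 + v) = (k + (-⅓ + v/9 + 0))/(20 + v) = (k + (-⅓ + v/9))/(20 + v) = (-⅓ + k + v/9)/(20 + v))
r(n) = 10 + n (r(n) = n + 10 = 10 + n)
H(24, -16)/r(-13) = ((-3 + 24 + 9*(-16))/(9*(20 + 24)))/(10 - 13) = ((⅑)*(-3 + 24 - 144)/44)/(-3) = ((⅑)*(1/44)*(-123))*(-⅓) = -41/132*(-⅓) = 41/396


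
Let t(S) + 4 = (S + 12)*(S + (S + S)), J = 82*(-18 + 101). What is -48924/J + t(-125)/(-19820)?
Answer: -629025353/67447460 ≈ -9.3262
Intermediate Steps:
J = 6806 (J = 82*83 = 6806)
t(S) = -4 + 3*S*(12 + S) (t(S) = -4 + (S + 12)*(S + (S + S)) = -4 + (12 + S)*(S + 2*S) = -4 + (12 + S)*(3*S) = -4 + 3*S*(12 + S))
-48924/J + t(-125)/(-19820) = -48924/6806 + (-4 + 3*(-125)**2 + 36*(-125))/(-19820) = -48924*1/6806 + (-4 + 3*15625 - 4500)*(-1/19820) = -24462/3403 + (-4 + 46875 - 4500)*(-1/19820) = -24462/3403 + 42371*(-1/19820) = -24462/3403 - 42371/19820 = -629025353/67447460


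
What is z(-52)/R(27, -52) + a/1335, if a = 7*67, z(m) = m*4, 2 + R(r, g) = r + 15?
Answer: -6473/1335 ≈ -4.8487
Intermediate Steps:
R(r, g) = 13 + r (R(r, g) = -2 + (r + 15) = -2 + (15 + r) = 13 + r)
z(m) = 4*m
a = 469
z(-52)/R(27, -52) + a/1335 = (4*(-52))/(13 + 27) + 469/1335 = -208/40 + 469*(1/1335) = -208*1/40 + 469/1335 = -26/5 + 469/1335 = -6473/1335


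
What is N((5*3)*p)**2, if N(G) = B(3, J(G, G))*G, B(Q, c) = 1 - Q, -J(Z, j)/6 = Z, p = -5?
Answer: 22500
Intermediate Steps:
J(Z, j) = -6*Z
N(G) = -2*G (N(G) = (1 - 1*3)*G = (1 - 3)*G = -2*G)
N((5*3)*p)**2 = (-2*5*3*(-5))**2 = (-30*(-5))**2 = (-2*(-75))**2 = 150**2 = 22500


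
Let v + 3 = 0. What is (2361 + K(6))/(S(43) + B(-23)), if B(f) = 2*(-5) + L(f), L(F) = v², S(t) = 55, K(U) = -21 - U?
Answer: 389/9 ≈ 43.222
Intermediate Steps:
v = -3 (v = -3 + 0 = -3)
L(F) = 9 (L(F) = (-3)² = 9)
B(f) = -1 (B(f) = 2*(-5) + 9 = -10 + 9 = -1)
(2361 + K(6))/(S(43) + B(-23)) = (2361 + (-21 - 1*6))/(55 - 1) = (2361 + (-21 - 6))/54 = (2361 - 27)*(1/54) = 2334*(1/54) = 389/9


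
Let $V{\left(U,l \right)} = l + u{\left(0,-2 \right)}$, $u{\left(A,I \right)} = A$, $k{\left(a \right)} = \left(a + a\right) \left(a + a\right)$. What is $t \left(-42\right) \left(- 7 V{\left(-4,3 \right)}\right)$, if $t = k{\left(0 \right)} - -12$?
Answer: $10584$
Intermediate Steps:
$k{\left(a \right)} = 4 a^{2}$ ($k{\left(a \right)} = 2 a 2 a = 4 a^{2}$)
$t = 12$ ($t = 4 \cdot 0^{2} - -12 = 4 \cdot 0 + 12 = 0 + 12 = 12$)
$V{\left(U,l \right)} = l$ ($V{\left(U,l \right)} = l + 0 = l$)
$t \left(-42\right) \left(- 7 V{\left(-4,3 \right)}\right) = 12 \left(-42\right) \left(\left(-7\right) 3\right) = \left(-504\right) \left(-21\right) = 10584$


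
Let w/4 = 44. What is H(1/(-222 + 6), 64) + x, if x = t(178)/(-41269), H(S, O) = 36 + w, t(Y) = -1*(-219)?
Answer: 8748809/41269 ≈ 211.99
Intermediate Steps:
t(Y) = 219
w = 176 (w = 4*44 = 176)
H(S, O) = 212 (H(S, O) = 36 + 176 = 212)
x = -219/41269 (x = 219/(-41269) = 219*(-1/41269) = -219/41269 ≈ -0.0053066)
H(1/(-222 + 6), 64) + x = 212 - 219/41269 = 8748809/41269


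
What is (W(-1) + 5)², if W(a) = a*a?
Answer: 36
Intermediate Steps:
W(a) = a²
(W(-1) + 5)² = ((-1)² + 5)² = (1 + 5)² = 6² = 36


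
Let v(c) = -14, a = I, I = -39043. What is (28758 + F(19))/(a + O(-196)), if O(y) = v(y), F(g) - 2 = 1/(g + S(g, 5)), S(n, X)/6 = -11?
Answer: -450573/611893 ≈ -0.73636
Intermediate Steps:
a = -39043
S(n, X) = -66 (S(n, X) = 6*(-11) = -66)
F(g) = 2 + 1/(-66 + g) (F(g) = 2 + 1/(g - 66) = 2 + 1/(-66 + g))
O(y) = -14
(28758 + F(19))/(a + O(-196)) = (28758 + (-131 + 2*19)/(-66 + 19))/(-39043 - 14) = (28758 + (-131 + 38)/(-47))/(-39057) = (28758 - 1/47*(-93))*(-1/39057) = (28758 + 93/47)*(-1/39057) = (1351719/47)*(-1/39057) = -450573/611893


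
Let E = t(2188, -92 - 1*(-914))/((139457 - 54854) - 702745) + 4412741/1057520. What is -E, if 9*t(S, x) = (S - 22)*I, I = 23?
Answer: -4082770232273/980546291760 ≈ -4.1638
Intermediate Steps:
t(S, x) = -506/9 + 23*S/9 (t(S, x) = ((S - 22)*23)/9 = ((-22 + S)*23)/9 = (-506 + 23*S)/9 = -506/9 + 23*S/9)
E = 4082770232273/980546291760 (E = (-506/9 + (23/9)*2188)/((139457 - 54854) - 702745) + 4412741/1057520 = (-506/9 + 50324/9)/(84603 - 702745) + 4412741*(1/1057520) = (16606/3)/(-618142) + 4412741/1057520 = (16606/3)*(-1/618142) + 4412741/1057520 = -8303/927213 + 4412741/1057520 = 4082770232273/980546291760 ≈ 4.1638)
-E = -1*4082770232273/980546291760 = -4082770232273/980546291760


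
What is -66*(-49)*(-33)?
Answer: -106722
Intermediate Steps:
-66*(-49)*(-33) = 3234*(-33) = -106722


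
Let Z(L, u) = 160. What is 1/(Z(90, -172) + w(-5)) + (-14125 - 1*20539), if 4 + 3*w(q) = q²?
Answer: -5788887/167 ≈ -34664.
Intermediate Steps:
w(q) = -4/3 + q²/3
1/(Z(90, -172) + w(-5)) + (-14125 - 1*20539) = 1/(160 + (-4/3 + (⅓)*(-5)²)) + (-14125 - 1*20539) = 1/(160 + (-4/3 + (⅓)*25)) + (-14125 - 20539) = 1/(160 + (-4/3 + 25/3)) - 34664 = 1/(160 + 7) - 34664 = 1/167 - 34664 = -5788887/167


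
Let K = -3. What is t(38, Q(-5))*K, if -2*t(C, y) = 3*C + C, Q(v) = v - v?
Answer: 228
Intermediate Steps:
Q(v) = 0
t(C, y) = -2*C (t(C, y) = -(3*C + C)/2 = -2*C)
t(38, Q(-5))*K = -2*38*(-3) = -76*(-3) = 228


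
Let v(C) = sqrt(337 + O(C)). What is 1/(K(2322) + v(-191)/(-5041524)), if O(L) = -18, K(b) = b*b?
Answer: 137040239435269137984/738877666319309646962124737 + 5041524*sqrt(319)/738877666319309646962124737 ≈ 1.8547e-7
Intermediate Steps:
K(b) = b**2
v(C) = sqrt(319) (v(C) = sqrt(337 - 18) = sqrt(319))
1/(K(2322) + v(-191)/(-5041524)) = 1/(2322**2 + sqrt(319)/(-5041524)) = 1/(5391684 + sqrt(319)*(-1/5041524)) = 1/(5391684 - sqrt(319)/5041524)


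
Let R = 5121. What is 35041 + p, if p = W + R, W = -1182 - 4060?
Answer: 34920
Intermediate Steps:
W = -5242
p = -121 (p = -5242 + 5121 = -121)
35041 + p = 35041 - 121 = 34920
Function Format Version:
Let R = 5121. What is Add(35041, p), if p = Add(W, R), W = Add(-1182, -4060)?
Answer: 34920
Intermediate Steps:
W = -5242
p = -121 (p = Add(-5242, 5121) = -121)
Add(35041, p) = Add(35041, -121) = 34920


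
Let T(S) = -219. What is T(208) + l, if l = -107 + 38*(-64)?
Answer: -2758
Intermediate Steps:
l = -2539 (l = -107 - 2432 = -2539)
T(208) + l = -219 - 2539 = -2758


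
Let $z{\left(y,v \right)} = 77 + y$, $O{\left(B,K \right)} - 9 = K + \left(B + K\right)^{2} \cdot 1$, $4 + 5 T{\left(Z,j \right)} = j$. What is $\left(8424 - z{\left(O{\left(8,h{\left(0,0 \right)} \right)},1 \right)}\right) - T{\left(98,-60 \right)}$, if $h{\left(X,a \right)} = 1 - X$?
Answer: $\frac{41344}{5} \approx 8268.8$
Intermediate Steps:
$T{\left(Z,j \right)} = - \frac{4}{5} + \frac{j}{5}$
$O{\left(B,K \right)} = 9 + K + \left(B + K\right)^{2}$ ($O{\left(B,K \right)} = 9 + \left(K + \left(B + K\right)^{2} \cdot 1\right) = 9 + \left(K + \left(B + K\right)^{2}\right) = 9 + K + \left(B + K\right)^{2}$)
$\left(8424 - z{\left(O{\left(8,h{\left(0,0 \right)} \right)},1 \right)}\right) - T{\left(98,-60 \right)} = \left(8424 - \left(77 + \left(9 + \left(1 - 0\right) + \left(8 + \left(1 - 0\right)\right)^{2}\right)\right)\right) - \left(- \frac{4}{5} + \frac{1}{5} \left(-60\right)\right) = \left(8424 - \left(77 + \left(9 + \left(1 + 0\right) + \left(8 + \left(1 + 0\right)\right)^{2}\right)\right)\right) - \left(- \frac{4}{5} - 12\right) = \left(8424 - \left(77 + \left(9 + 1 + \left(8 + 1\right)^{2}\right)\right)\right) - - \frac{64}{5} = \left(8424 - \left(77 + \left(9 + 1 + 9^{2}\right)\right)\right) + \frac{64}{5} = \left(8424 - \left(77 + \left(9 + 1 + 81\right)\right)\right) + \frac{64}{5} = \left(8424 - \left(77 + 91\right)\right) + \frac{64}{5} = \left(8424 - 168\right) + \frac{64}{5} = 8256 + \frac{64}{5} = \frac{41344}{5}$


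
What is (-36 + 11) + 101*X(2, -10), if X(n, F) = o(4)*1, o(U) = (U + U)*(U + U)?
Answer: 6439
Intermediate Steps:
o(U) = 4*U² (o(U) = (2*U)*(2*U) = 4*U²)
X(n, F) = 64 (X(n, F) = (4*4²)*1 = (4*16)*1 = 64*1 = 64)
(-36 + 11) + 101*X(2, -10) = (-36 + 11) + 101*64 = -25 + 6464 = 6439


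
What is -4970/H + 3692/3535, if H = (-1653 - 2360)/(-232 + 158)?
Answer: -1285286304/14185955 ≈ -90.603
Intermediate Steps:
H = 4013/74 (H = -4013/(-74) = -4013*(-1/74) = 4013/74 ≈ 54.230)
-4970/H + 3692/3535 = -4970/4013/74 + 3692/3535 = -4970*74/4013 + 3692*(1/3535) = -367780/4013 + 3692/3535 = -1285286304/14185955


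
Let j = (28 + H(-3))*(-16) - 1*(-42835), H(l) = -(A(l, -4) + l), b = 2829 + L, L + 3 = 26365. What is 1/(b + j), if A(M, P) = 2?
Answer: 1/71562 ≈ 1.3974e-5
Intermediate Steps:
L = 26362 (L = -3 + 26365 = 26362)
b = 29191 (b = 2829 + 26362 = 29191)
H(l) = -2 - l (H(l) = -(2 + l) = -2 - l)
j = 42371 (j = (28 + (-2 - 1*(-3)))*(-16) - 1*(-42835) = (28 + (-2 + 3))*(-16) + 42835 = (28 + 1)*(-16) + 42835 = 29*(-16) + 42835 = -464 + 42835 = 42371)
1/(b + j) = 1/(29191 + 42371) = 1/71562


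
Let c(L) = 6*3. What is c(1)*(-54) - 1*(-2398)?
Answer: 1426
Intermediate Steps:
c(L) = 18
c(1)*(-54) - 1*(-2398) = 18*(-54) - 1*(-2398) = -972 + 2398 = 1426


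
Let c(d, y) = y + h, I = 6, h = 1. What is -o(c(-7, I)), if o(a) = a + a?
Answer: -14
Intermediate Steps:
c(d, y) = 1 + y (c(d, y) = y + 1 = 1 + y)
o(a) = 2*a
-o(c(-7, I)) = -2*(1 + 6) = -2*7 = -1*14 = -14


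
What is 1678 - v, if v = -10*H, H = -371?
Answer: -2032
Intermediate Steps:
v = 3710 (v = -10*(-371) = 3710)
1678 - v = 1678 - 1*3710 = 1678 - 3710 = -2032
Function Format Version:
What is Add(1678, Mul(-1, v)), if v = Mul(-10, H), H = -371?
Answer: -2032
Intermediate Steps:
v = 3710 (v = Mul(-10, -371) = 3710)
Add(1678, Mul(-1, v)) = Add(1678, Mul(-1, 3710)) = Add(1678, -3710) = -2032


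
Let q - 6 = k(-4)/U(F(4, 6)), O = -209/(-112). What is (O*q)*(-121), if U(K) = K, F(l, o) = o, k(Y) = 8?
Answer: -278179/168 ≈ -1655.8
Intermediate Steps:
O = 209/112 (O = -209*(-1/112) = 209/112 ≈ 1.8661)
q = 22/3 (q = 6 + 8/6 = 6 + 8*(⅙) = 6 + 4/3 = 22/3 ≈ 7.3333)
(O*q)*(-121) = ((209/112)*(22/3))*(-121) = (2299/168)*(-121) = -278179/168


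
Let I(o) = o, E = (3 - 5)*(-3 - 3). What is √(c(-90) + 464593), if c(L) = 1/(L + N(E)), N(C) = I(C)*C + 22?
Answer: √670872311/38 ≈ 681.61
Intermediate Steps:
E = 12 (E = -2*(-6) = 12)
N(C) = 22 + C² (N(C) = C*C + 22 = C² + 22 = 22 + C²)
c(L) = 1/(166 + L) (c(L) = 1/(L + (22 + 12²)) = 1/(L + (22 + 144)) = 1/(L + 166) = 1/(166 + L))
√(c(-90) + 464593) = √(1/(166 - 90) + 464593) = √(1/76 + 464593) = √(35309069/76) = √670872311/38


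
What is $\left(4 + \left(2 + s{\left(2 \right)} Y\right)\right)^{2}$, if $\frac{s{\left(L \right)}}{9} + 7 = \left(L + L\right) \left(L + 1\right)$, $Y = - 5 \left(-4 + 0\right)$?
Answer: $820836$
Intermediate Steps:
$Y = 20$ ($Y = \left(-5\right) \left(-4\right) = 20$)
$s{\left(L \right)} = -63 + 18 L \left(1 + L\right)$ ($s{\left(L \right)} = -63 + 9 \left(L + L\right) \left(L + 1\right) = -63 + 9 \cdot 2 L \left(1 + L\right) = -63 + 18 L \left(1 + L\right)$)
$\left(4 + \left(2 + s{\left(2 \right)} Y\right)\right)^{2} = \left(4 + \left(2 + \left(-63 + 18 \cdot 2 + 18 \cdot 2^{2}\right) 20\right)\right)^{2} = \left(4 + \left(2 + \left(-63 + 36 + 18 \cdot 4\right) 20\right)\right)^{2} = \left(4 + \left(2 + \left(-63 + 36 + 72\right) 20\right)\right)^{2} = \left(4 + \left(2 + 45 \cdot 20\right)\right)^{2} = \left(4 + \left(2 + 900\right)\right)^{2} = \left(4 + 902\right)^{2} = 906^{2} = 820836$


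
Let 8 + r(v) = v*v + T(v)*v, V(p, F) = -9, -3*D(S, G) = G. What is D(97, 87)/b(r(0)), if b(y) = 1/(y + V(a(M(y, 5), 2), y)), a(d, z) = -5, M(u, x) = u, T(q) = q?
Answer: 493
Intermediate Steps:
D(S, G) = -G/3
r(v) = -8 + 2*v**2 (r(v) = -8 + (v*v + v*v) = -8 + (v**2 + v**2) = -8 + 2*v**2)
b(y) = 1/(-9 + y) (b(y) = 1/(y - 9) = 1/(-9 + y))
D(97, 87)/b(r(0)) = (-1/3*87)/(1/(-9 + (-8 + 2*0**2))) = -(-493 + 0) = -29/(1/(-9 + (-8 + 0))) = -29/(1/(-9 - 8)) = -29/(1/(-17)) = -29/(-1/17) = -29*(-17) = 493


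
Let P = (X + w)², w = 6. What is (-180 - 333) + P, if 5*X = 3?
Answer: -11736/25 ≈ -469.44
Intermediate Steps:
X = ⅗ (X = (⅕)*3 = ⅗ ≈ 0.60000)
P = 1089/25 (P = (⅗ + 6)² = (33/5)² = 1089/25 ≈ 43.560)
(-180 - 333) + P = (-180 - 333) + 1089/25 = -513 + 1089/25 = -11736/25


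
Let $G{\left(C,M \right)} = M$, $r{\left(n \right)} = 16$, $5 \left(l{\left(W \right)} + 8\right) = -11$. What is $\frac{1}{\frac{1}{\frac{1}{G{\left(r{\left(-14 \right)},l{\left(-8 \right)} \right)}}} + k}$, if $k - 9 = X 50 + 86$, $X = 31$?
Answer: $\frac{5}{8174} \approx 0.0006117$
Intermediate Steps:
$l{\left(W \right)} = - \frac{51}{5}$ ($l{\left(W \right)} = -8 + \frac{1}{5} \left(-11\right) = -8 - \frac{11}{5} = - \frac{51}{5}$)
$k = 1645$ ($k = 9 + \left(31 \cdot 50 + 86\right) = 9 + \left(1550 + 86\right) = 9 + 1636 = 1645$)
$\frac{1}{\frac{1}{\frac{1}{G{\left(r{\left(-14 \right)},l{\left(-8 \right)} \right)}}} + k} = \frac{1}{\frac{1}{\frac{1}{- \frac{51}{5}}} + 1645} = \frac{1}{\frac{1}{- \frac{5}{51}} + 1645} = \frac{1}{- \frac{51}{5} + 1645} = \frac{1}{\frac{8174}{5}} = \frac{5}{8174}$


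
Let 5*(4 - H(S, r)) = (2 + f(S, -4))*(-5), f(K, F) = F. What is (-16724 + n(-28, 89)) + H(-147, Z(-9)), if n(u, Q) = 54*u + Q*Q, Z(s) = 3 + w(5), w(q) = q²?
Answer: -10313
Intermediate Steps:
Z(s) = 28 (Z(s) = 3 + 5² = 3 + 25 = 28)
n(u, Q) = Q² + 54*u (n(u, Q) = 54*u + Q² = Q² + 54*u)
H(S, r) = 2 (H(S, r) = 4 - (2 - 4)*(-5)/5 = 4 - (-2)*(-5)/5 = 4 - ⅕*10 = 4 - 2 = 2)
(-16724 + n(-28, 89)) + H(-147, Z(-9)) = (-16724 + (89² + 54*(-28))) + 2 = (-16724 + (7921 - 1512)) + 2 = (-16724 + 6409) + 2 = -10315 + 2 = -10313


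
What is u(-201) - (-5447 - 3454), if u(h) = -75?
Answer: 8826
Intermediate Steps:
u(-201) - (-5447 - 3454) = -75 - (-5447 - 3454) = -75 - 1*(-8901) = -75 + 8901 = 8826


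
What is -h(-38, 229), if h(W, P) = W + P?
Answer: -191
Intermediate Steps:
h(W, P) = P + W
-h(-38, 229) = -(229 - 38) = -1*191 = -191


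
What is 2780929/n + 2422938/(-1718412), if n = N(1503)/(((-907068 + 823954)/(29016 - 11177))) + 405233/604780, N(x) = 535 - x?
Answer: 20015279424319160560477/1500333130617372522 ≈ 13341.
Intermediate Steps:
n = 5238556751061/25132842460 (n = (535 - 1*1503)/(((-907068 + 823954)/(29016 - 11177))) + 405233/604780 = (535 - 1503)/((-83114/17839)) + 405233*(1/604780) = -968/((-83114*1/17839)) + 405233/604780 = -968/(-83114/17839) + 405233/604780 = -968*(-17839/83114) + 405233/604780 = 8634076/41557 + 405233/604780 = 5238556751061/25132842460 ≈ 208.43)
2780929/n + 2422938/(-1718412) = 2780929/(5238556751061/25132842460) + 2422938/(-1718412) = 2780929*(25132842460/5238556751061) + 2422938*(-1/1718412) = 69892650449445340/5238556751061 - 403823/286402 = 20015279424319160560477/1500333130617372522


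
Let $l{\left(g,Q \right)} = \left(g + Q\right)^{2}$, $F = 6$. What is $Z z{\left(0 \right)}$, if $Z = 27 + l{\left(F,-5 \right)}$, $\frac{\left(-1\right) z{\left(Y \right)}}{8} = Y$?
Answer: $0$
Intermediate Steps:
$z{\left(Y \right)} = - 8 Y$
$l{\left(g,Q \right)} = \left(Q + g\right)^{2}$
$Z = 28$ ($Z = 27 + \left(-5 + 6\right)^{2} = 27 + 1^{2} = 27 + 1 = 28$)
$Z z{\left(0 \right)} = 28 \left(\left(-8\right) 0\right) = 28 \cdot 0 = 0$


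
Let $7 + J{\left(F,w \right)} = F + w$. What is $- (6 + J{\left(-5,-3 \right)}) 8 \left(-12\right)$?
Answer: $-864$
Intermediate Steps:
$J{\left(F,w \right)} = -7 + F + w$ ($J{\left(F,w \right)} = -7 + \left(F + w\right) = -7 + F + w$)
$- (6 + J{\left(-5,-3 \right)}) 8 \left(-12\right) = - (6 - 15) 8 \left(-12\right) = \left(-1\right) \left(-9\right) 8 \left(-12\right) = 9 \cdot 8 \left(-12\right) = 72 \left(-12\right) = -864$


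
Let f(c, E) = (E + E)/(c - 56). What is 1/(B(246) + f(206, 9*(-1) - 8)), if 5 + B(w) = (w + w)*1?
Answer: 75/36508 ≈ 0.0020543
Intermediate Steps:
f(c, E) = 2*E/(-56 + c) (f(c, E) = (2*E)/(-56 + c) = 2*E/(-56 + c))
B(w) = -5 + 2*w (B(w) = -5 + (w + w)*1 = -5 + (2*w)*1 = -5 + 2*w)
1/(B(246) + f(206, 9*(-1) - 8)) = 1/((-5 + 2*246) + 2*(9*(-1) - 8)/(-56 + 206)) = 1/((-5 + 492) + 2*(-9 - 8)/150) = 1/(487 + 2*(-17)*(1/150)) = 1/(487 - 17/75) = 1/(36508/75) = 75/36508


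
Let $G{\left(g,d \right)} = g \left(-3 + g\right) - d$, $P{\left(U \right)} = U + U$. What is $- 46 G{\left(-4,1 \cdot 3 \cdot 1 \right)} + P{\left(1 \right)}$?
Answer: $-1148$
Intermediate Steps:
$P{\left(U \right)} = 2 U$
$G{\left(g,d \right)} = - d + g \left(-3 + g\right)$
$- 46 G{\left(-4,1 \cdot 3 \cdot 1 \right)} + P{\left(1 \right)} = - 46 \left(\left(-4\right)^{2} - 1 \cdot 3 \cdot 1 - -12\right) + 2 \cdot 1 = - 46 \left(16 - 1 \cdot 3 + 12\right) + 2 = - 46 \left(16 - 3 + 12\right) + 2 = \left(-46\right) 25 + 2 = -1150 + 2 = -1148$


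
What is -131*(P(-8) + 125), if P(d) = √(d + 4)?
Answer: -16375 - 262*I ≈ -16375.0 - 262.0*I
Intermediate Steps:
P(d) = √(4 + d)
-131*(P(-8) + 125) = -131*(√(4 - 8) + 125) = -131*(√(-4) + 125) = -131*(2*I + 125) = -131*(125 + 2*I) = -16375 - 262*I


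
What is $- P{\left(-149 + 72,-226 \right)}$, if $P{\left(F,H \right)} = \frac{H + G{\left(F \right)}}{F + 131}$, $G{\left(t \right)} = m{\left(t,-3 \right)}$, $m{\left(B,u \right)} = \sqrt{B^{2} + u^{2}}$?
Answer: $\frac{113}{27} - \frac{\sqrt{5938}}{54} \approx 2.7582$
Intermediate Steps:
$G{\left(t \right)} = \sqrt{9 + t^{2}}$ ($G{\left(t \right)} = \sqrt{t^{2} + \left(-3\right)^{2}} = \sqrt{t^{2} + 9} = \sqrt{9 + t^{2}}$)
$P{\left(F,H \right)} = \frac{H + \sqrt{9 + F^{2}}}{131 + F}$ ($P{\left(F,H \right)} = \frac{H + \sqrt{9 + F^{2}}}{F + 131} = \frac{H + \sqrt{9 + F^{2}}}{131 + F}$)
$- P{\left(-149 + 72,-226 \right)} = - \frac{-226 + \sqrt{9 + \left(-149 + 72\right)^{2}}}{131 + \left(-149 + 72\right)} = - \frac{-226 + \sqrt{9 + \left(-77\right)^{2}}}{131 - 77} = - \frac{-226 + \sqrt{9 + 5929}}{54} = - \frac{-226 + \sqrt{5938}}{54} = - (- \frac{113}{27} + \frac{\sqrt{5938}}{54}) = \frac{113}{27} - \frac{\sqrt{5938}}{54}$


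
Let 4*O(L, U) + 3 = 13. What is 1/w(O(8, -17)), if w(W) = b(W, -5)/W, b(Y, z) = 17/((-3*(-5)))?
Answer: 75/34 ≈ 2.2059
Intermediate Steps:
O(L, U) = 5/2 (O(L, U) = -¾ + (¼)*13 = -¾ + 13/4 = 5/2)
b(Y, z) = 17/15
w(W) = 17/(15*W)
1/w(O(8, -17)) = 1/(17/(15*(5/2))) = 1/((17/15)*(⅖)) = 1/(34/75) = 75/34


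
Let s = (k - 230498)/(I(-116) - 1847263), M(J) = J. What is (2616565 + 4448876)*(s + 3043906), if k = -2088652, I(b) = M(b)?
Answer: 13243581172089224028/615793 ≈ 2.1507e+13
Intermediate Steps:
I(b) = b
s = 773050/615793 (s = (-2088652 - 230498)/(-116 - 1847263) = -2319150/(-1847379) = -2319150*(-1/1847379) = 773050/615793 ≈ 1.2554)
(2616565 + 4448876)*(s + 3043906) = (2616565 + 4448876)*(773050/615793 + 3043906) = 7065441*(1874416780508/615793) = 13243581172089224028/615793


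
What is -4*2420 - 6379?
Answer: -16059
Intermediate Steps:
-4*2420 - 6379 = -9680 - 6379 = -16059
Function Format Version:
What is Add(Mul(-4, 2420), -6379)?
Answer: -16059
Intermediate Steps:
Add(Mul(-4, 2420), -6379) = Add(-9680, -6379) = -16059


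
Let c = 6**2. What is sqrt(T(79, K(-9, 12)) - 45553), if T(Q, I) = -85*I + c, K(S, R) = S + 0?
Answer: 4*I*sqrt(2797) ≈ 211.55*I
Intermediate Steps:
c = 36
K(S, R) = S
T(Q, I) = 36 - 85*I (T(Q, I) = -85*I + 36 = 36 - 85*I)
sqrt(T(79, K(-9, 12)) - 45553) = sqrt((36 - 85*(-9)) - 45553) = sqrt((36 + 765) - 45553) = sqrt(801 - 45553) = sqrt(-44752) = 4*I*sqrt(2797)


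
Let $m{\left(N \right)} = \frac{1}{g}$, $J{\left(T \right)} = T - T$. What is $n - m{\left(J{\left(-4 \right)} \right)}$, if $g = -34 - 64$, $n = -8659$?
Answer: $- \frac{848581}{98} \approx -8659.0$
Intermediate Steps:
$J{\left(T \right)} = 0$
$g = -98$
$m{\left(N \right)} = - \frac{1}{98}$ ($m{\left(N \right)} = \frac{1}{-98} = - \frac{1}{98}$)
$n - m{\left(J{\left(-4 \right)} \right)} = -8659 - - \frac{1}{98} = -8659 + \frac{1}{98} = - \frac{848581}{98}$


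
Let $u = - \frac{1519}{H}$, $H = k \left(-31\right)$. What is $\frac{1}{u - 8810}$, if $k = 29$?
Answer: $- \frac{29}{255441} \approx -0.00011353$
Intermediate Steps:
$H = -899$ ($H = 29 \left(-31\right) = -899$)
$u = \frac{49}{29}$ ($u = - \frac{1519}{-899} = \left(-1519\right) \left(- \frac{1}{899}\right) = \frac{49}{29} \approx 1.6897$)
$\frac{1}{u - 8810} = \frac{1}{\frac{49}{29} - 8810} = \frac{1}{- \frac{255441}{29}} = - \frac{29}{255441}$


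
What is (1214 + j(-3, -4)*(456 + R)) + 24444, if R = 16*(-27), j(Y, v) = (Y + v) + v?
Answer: 25394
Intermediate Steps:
j(Y, v) = Y + 2*v
R = -432
(1214 + j(-3, -4)*(456 + R)) + 24444 = (1214 + (-3 + 2*(-4))*(456 - 432)) + 24444 = (1214 + (-3 - 8)*24) + 24444 = (1214 - 11*24) + 24444 = (1214 - 264) + 24444 = 950 + 24444 = 25394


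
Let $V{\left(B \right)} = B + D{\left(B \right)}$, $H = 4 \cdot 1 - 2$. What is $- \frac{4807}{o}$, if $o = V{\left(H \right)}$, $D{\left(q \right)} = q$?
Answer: $- \frac{4807}{4} \approx -1201.8$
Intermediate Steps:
$H = 2$ ($H = 4 - 2 = 2$)
$V{\left(B \right)} = 2 B$ ($V{\left(B \right)} = B + B = 2 B$)
$o = 4$ ($o = 2 \cdot 2 = 4$)
$- \frac{4807}{o} = - \frac{4807}{4}$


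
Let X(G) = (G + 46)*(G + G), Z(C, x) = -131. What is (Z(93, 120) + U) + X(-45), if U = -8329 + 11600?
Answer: 3050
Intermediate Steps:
X(G) = 2*G*(46 + G) (X(G) = (46 + G)*(2*G) = 2*G*(46 + G))
U = 3271
(Z(93, 120) + U) + X(-45) = (-131 + 3271) + 2*(-45)*(46 - 45) = 3140 + 2*(-45)*1 = 3140 - 90 = 3050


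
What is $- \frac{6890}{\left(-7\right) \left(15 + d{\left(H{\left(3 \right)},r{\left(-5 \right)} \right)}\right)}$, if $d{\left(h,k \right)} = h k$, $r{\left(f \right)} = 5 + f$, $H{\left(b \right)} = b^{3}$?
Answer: $\frac{1378}{21} \approx 65.619$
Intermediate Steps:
$- \frac{6890}{\left(-7\right) \left(15 + d{\left(H{\left(3 \right)},r{\left(-5 \right)} \right)}\right)} = - \frac{6890}{\left(-7\right) \left(15 + 3^{3} \left(5 - 5\right)\right)} = - \frac{6890}{\left(-7\right) \left(15 + 27 \cdot 0\right)} = - \frac{6890}{\left(-7\right) \left(15 + 0\right)} = - \frac{6890}{\left(-7\right) 15} = - \frac{6890}{-105} = \left(-6890\right) \left(- \frac{1}{105}\right) = \frac{1378}{21}$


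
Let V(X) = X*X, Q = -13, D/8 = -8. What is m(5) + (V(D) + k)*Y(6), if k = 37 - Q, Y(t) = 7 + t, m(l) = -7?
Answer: 53891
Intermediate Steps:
D = -64 (D = 8*(-8) = -64)
V(X) = X²
k = 50 (k = 37 - 1*(-13) = 37 + 13 = 50)
m(5) + (V(D) + k)*Y(6) = -7 + ((-64)² + 50)*(7 + 6) = -7 + (4096 + 50)*13 = -7 + 4146*13 = -7 + 53898 = 53891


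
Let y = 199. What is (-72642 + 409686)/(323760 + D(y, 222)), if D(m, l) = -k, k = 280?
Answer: 84261/80870 ≈ 1.0419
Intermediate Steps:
D(m, l) = -280 (D(m, l) = -1*280 = -280)
(-72642 + 409686)/(323760 + D(y, 222)) = (-72642 + 409686)/(323760 - 280) = 337044/323480 = 337044*(1/323480) = 84261/80870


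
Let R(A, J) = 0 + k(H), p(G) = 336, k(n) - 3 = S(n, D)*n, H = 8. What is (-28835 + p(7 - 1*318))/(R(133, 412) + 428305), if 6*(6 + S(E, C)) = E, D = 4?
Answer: -85497/1284812 ≈ -0.066544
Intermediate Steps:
S(E, C) = -6 + E/6
k(n) = 3 + n*(-6 + n/6) (k(n) = 3 + (-6 + n/6)*n = 3 + n*(-6 + n/6))
R(A, J) = -103/3 (R(A, J) = 0 + (3 + (1/6)*8*(-36 + 8)) = 0 + (3 + (1/6)*8*(-28)) = 0 + (3 - 112/3) = 0 - 103/3 = -103/3)
(-28835 + p(7 - 1*318))/(R(133, 412) + 428305) = (-28835 + 336)/(-103/3 + 428305) = -28499/1284812/3 = -28499*3/1284812 = -85497/1284812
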